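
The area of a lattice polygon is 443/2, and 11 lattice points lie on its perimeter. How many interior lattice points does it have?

217

Pick's theorem A = I + B/2 − 1 rearranges to I = A − B/2 + 1 = 443/2 − 11/2 + 1 = 217.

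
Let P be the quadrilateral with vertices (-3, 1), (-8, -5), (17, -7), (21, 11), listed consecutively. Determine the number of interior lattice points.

Using the shoelace formula, 2A = |[(-3)·(-5) − (-8)·1] + [(-8)·(-7) − 17·(-5)] + [17·11 − 21·(-7)] + [21·1 − (-3)·11]| = 552, so the area is 276.
The number of boundary lattice points is Σ gcd(|Δx|,|Δy|) = gcd(5,6) + gcd(25,2) + gcd(4,18) + gcd(24,10) = 1+1+2+2 = 6.
Pick's theorem gives I = A − B/2 + 1 = 276 − 6/2 + 1 = 274.

274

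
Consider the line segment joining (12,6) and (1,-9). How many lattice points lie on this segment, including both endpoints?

The number of lattice points on a segment between lattice points is gcd(|Δx|,|Δy|) + 1 = gcd(11,15) + 1 = 1 + 1 = 2.

2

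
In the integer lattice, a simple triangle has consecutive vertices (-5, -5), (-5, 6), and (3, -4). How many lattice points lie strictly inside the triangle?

38

Using the shoelace formula, 2A = |[(-5)·6 − (-5)·(-5)] + [(-5)·(-4) − 3·6] + [3·(-5) − (-5)·(-4)]| = 88, so the area is 44.
Summing gcd(|Δx|,|Δy|) over the edges gives the boundary count: gcd(0,11) + gcd(8,10) + gcd(8,1) = 11+2+1 = 14.
By Pick's theorem A = I + B/2 − 1, so I = 44 − 14/2 + 1 = 38.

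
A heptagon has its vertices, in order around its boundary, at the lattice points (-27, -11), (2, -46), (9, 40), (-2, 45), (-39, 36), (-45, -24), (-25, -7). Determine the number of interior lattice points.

3136

By the shoelace formula, twice the signed area is |((-27)·(-46) − 2·(-11)) + (2·40 − 9·(-46)) + (9·45 − (-2)·40) + ((-2)·36 − (-39)·45) + ((-39)·(-24) − (-45)·36) + ((-45)·(-7) − (-25)·(-24)) + ((-25)·(-11) − (-27)·(-7))| = 6283, so the area is 6283/2.
Along each edge there are gcd(|Δx|,|Δy|)+1 lattice points, so counting each shared vertex once the boundary has gcd(29,35) + gcd(7,86) + gcd(11,5) + gcd(37,9) + gcd(6,60) + gcd(20,17) + gcd(2,4) = 1+1+1+1+6+1+2 = 13.
By Pick's theorem A = I + B/2 − 1, so I = 6283/2 − 13/2 + 1 = 3136.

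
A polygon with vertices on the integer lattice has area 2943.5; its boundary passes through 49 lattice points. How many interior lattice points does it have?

From Pick's theorem, I = A − B/2 + 1 = 2943.5 − 49/2 + 1 = 2920.

2920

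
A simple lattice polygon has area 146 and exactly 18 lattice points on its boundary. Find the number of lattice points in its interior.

138

Pick's theorem A = I + B/2 − 1 rearranges to I = A − B/2 + 1 = 146 − 18/2 + 1 = 138.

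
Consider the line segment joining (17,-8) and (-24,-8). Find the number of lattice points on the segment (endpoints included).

The number of lattice points on a segment between lattice points is gcd(|Δx|,|Δy|) + 1 = gcd(41,0) + 1 = 41 + 1 = 42.

42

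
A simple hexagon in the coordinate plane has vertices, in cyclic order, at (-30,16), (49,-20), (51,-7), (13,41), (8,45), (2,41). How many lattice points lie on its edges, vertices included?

8

Along each edge there are gcd(|Δx|,|Δy|)+1 lattice points, so counting each shared vertex once the boundary has gcd(79,36) + gcd(2,13) + gcd(38,48) + gcd(5,4) + gcd(6,4) + gcd(32,25) = 1+1+2+1+2+1 = 8.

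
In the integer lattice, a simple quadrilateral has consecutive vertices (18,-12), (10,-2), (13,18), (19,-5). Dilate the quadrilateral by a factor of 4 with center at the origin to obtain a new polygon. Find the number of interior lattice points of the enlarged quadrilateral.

2031

The shoelace formula gives twice the area as |(18·(-2) − 10·(-12)) + (10·18 − 13·(-2)) + (13·(-5) − 19·18) + (19·(-12) − 18·(-5))| = 255, so the area is 255/2.
Summing gcd(|Δx|,|Δy|) over the edges gives the boundary count: gcd(8,10) + gcd(3,20) + gcd(6,23) + gcd(1,7) = 2+1+1+1 = 5.
Scaling by 4 multiplies the area by 4² = 16 (so the new area is 2040) and multiplies the boundary lattice-point count by 4, giving 20.
By Pick's theorem, the interior count of the dilated polygon is 2040 − 20/2 + 1 = 2031.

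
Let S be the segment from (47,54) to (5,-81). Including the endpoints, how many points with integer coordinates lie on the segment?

The number of lattice points on a segment between lattice points is gcd(|Δx|,|Δy|) + 1 = gcd(42,135) + 1 = 3 + 1 = 4.

4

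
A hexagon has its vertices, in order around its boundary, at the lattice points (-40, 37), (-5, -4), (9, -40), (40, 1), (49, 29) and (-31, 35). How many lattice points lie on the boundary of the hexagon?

Summing gcd(|Δx|,|Δy|) over the edges gives the boundary count: gcd(35,41) + gcd(14,36) + gcd(31,41) + gcd(9,28) + gcd(80,6) + gcd(9,2) = 1+2+1+1+2+1 = 8.

8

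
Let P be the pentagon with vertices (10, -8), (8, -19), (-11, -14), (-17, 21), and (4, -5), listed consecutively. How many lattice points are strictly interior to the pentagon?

By the shoelace formula, twice the signed area is |[10·(-19) − 8·(-8)] + [8·(-14) − (-11)·(-19)] + [(-11)·21 − (-17)·(-14)] + [(-17)·(-5) − 4·21] + [4·(-8) − 10·(-5)]| = 897, so the area is 897/2.
Summing gcd(|Δx|,|Δy|) over the edges gives the boundary count: gcd(2,11) + gcd(19,5) + gcd(6,35) + gcd(21,26) + gcd(6,3) = 1+1+1+1+3 = 7.
Pick's theorem gives I = A − B/2 + 1 = 897/2 − 7/2 + 1 = 446.

446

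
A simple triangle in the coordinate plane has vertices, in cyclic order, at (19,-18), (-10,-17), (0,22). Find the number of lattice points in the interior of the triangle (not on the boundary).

570

By the shoelace formula, twice the signed area is |(19·(-17) − (-10)·(-18)) + ((-10)·22 − 0·(-17)) + (0·(-18) − 19·22)| = 1141, so the area is 570.5.
Along each edge there are gcd(|Δx|,|Δy|)+1 lattice points, so counting each shared vertex once the boundary has gcd(29,1) + gcd(10,39) + gcd(19,40) = 1+1+1 = 3.
By Pick's theorem A = I + B/2 − 1, so I = 570.5 − 3/2 + 1 = 570.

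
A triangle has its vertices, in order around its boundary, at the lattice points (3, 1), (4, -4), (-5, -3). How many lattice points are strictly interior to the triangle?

20

Using the shoelace formula, 2A = |(3·(-4) − 4·1) + (4·(-3) − (-5)·(-4)) + ((-5)·1 − 3·(-3))| = 44, so the area is 22.
Along each edge there are gcd(|Δx|,|Δy|)+1 lattice points, so counting each shared vertex once the boundary has gcd(1,5) + gcd(9,1) + gcd(8,4) = 1+1+4 = 6.
Pick's theorem gives I = A − B/2 + 1 = 22 − 6/2 + 1 = 20.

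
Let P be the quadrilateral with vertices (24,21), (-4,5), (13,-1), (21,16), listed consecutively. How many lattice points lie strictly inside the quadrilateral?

212

Using the shoelace formula, 2A = |[24·5 − (-4)·21] + [(-4)·(-1) − 13·5] + [13·16 − 21·(-1)] + [21·21 − 24·16]| = 429, so the area is 429/2.
The number of boundary lattice points is Σ gcd(|Δx|,|Δy|) = gcd(28,16) + gcd(17,6) + gcd(8,17) + gcd(3,5) = 4+1+1+1 = 7.
By Pick's theorem A = I + B/2 − 1, so I = 429/2 − 7/2 + 1 = 212.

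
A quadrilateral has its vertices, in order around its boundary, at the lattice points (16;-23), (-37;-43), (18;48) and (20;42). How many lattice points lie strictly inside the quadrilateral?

Using the shoelace formula, 2A = |[16·(-43) − (-37)·(-23)] + [(-37)·48 − 18·(-43)] + [18·42 − 20·48] + [20·(-23) − 16·42]| = 3877, so the area is 1938.5.
The number of boundary lattice points is Σ gcd(|Δx|,|Δy|) = gcd(53,20) + gcd(55,91) + gcd(2,6) + gcd(4,65) = 1+1+2+1 = 5.
Pick's theorem gives I = A − B/2 + 1 = 1938.5 − 5/2 + 1 = 1937.

1937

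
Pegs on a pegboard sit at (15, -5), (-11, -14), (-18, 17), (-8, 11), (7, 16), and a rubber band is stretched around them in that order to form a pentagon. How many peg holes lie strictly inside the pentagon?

By the shoelace formula, twice the signed area is |(15·(-14) − (-11)·(-5)) + ((-11)·17 − (-18)·(-14)) + ((-18)·11 − (-8)·17) + ((-8)·16 − 7·11) + (7·(-5) − 15·16)| = 1246, so the area is 623.
Along each edge there are gcd(|Δx|,|Δy|)+1 lattice points, so counting each shared vertex once the boundary has gcd(26,9) + gcd(7,31) + gcd(10,6) + gcd(15,5) + gcd(8,21) = 1+1+2+5+1 = 10.
Pick's theorem gives I = A − B/2 + 1 = 623 − 10/2 + 1 = 619.

619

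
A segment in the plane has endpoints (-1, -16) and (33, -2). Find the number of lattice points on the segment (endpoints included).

3

The number of lattice points on a segment between lattice points is gcd(|Δx|,|Δy|) + 1 = gcd(34,14) + 1 = 2 + 1 = 3.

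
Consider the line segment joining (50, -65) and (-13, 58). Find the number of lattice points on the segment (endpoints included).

4

The number of lattice points on a segment between lattice points is gcd(|Δx|,|Δy|) + 1 = gcd(63,123) + 1 = 3 + 1 = 4.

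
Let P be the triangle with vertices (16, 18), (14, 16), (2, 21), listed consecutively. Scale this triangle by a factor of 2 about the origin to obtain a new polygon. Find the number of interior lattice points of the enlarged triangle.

65

Using the shoelace formula, 2A = |[16·16 − 14·18] + [14·21 − 2·16] + [2·18 − 16·21]| = 34, so the area is 17.
Summing gcd(|Δx|,|Δy|) over the edges gives the boundary count: gcd(2,2) + gcd(12,5) + gcd(14,3) = 2+1+1 = 4.
Scaling by 2 multiplies the area by 2² = 4 (so the new area is 68) and multiplies the boundary lattice-point count by 2, giving 8.
By Pick's theorem, the interior count of the dilated polygon is 68 − 8/2 + 1 = 65.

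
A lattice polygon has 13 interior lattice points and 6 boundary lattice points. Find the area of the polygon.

15

By Pick's theorem, A = I + B/2 − 1 = 13 + 6/2 − 1 = 15.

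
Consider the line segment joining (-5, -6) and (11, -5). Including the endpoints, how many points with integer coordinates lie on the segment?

The number of lattice points on a segment between lattice points is gcd(|Δx|,|Δy|) + 1 = gcd(16,1) + 1 = 1 + 1 = 2.

2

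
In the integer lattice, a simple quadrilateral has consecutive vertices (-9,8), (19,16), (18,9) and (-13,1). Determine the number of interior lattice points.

By the shoelace formula, twice the signed area is |((-9)·16 − 19·8) + (19·9 − 18·16) + (18·1 − (-13)·9) + ((-13)·8 − (-9)·1)| = 373, so the area is 373/2.
Summing gcd(|Δx|,|Δy|) over the edges gives the boundary count: gcd(28,8) + gcd(1,7) + gcd(31,8) + gcd(4,7) = 4+1+1+1 = 7.
Pick's theorem gives I = A − B/2 + 1 = 373/2 − 7/2 + 1 = 184.

184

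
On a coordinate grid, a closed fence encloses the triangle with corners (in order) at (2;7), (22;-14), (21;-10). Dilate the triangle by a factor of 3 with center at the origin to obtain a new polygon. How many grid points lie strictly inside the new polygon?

262

By the shoelace formula, twice the signed area is |(2·(-14) − 22·7) + (22·(-10) − 21·(-14)) + (21·7 − 2·(-10))| = 59, so the area is 59/2.
Along each edge there are gcd(|Δx|,|Δy|)+1 lattice points, so counting each shared vertex once the boundary has gcd(20,21) + gcd(1,4) + gcd(19,17) = 1+1+1 = 3.
Scaling by 3 multiplies the area by 3² = 9 (so the new area is 531/2) and multiplies the boundary lattice-point count by 3, giving 9.
By Pick's theorem, the interior count of the dilated polygon is 531/2 − 9/2 + 1 = 262.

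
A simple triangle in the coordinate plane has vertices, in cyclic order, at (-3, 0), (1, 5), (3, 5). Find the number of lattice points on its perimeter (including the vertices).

The number of boundary lattice points is Σ gcd(|Δx|,|Δy|) = gcd(4,5) + gcd(2,0) + gcd(6,5) = 1+2+1 = 4.

4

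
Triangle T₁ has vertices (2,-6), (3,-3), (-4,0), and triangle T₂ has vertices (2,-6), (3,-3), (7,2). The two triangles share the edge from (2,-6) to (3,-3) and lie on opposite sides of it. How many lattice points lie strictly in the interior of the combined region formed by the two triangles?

12

The union is the simple quadrilateral with vertices (2,-6), (-4,0), (3,-3), (7,2) in order.
Using the shoelace formula, 2A = |[2·0 − (-4)·(-6)] + [(-4)·(-3) − 3·0] + [3·2 − 7·(-3)] + [7·(-6) − 2·2]| = 31, so the area is 31/2.
Summing gcd(|Δx|,|Δy|) over the edges gives the boundary count: gcd(6,6) + gcd(7,3) + gcd(4,5) + gcd(5,8) = 6+1+1+1 = 9.
By Pick's theorem I = A − B/2 + 1 = 31/2 − 9/2 + 1 = 12.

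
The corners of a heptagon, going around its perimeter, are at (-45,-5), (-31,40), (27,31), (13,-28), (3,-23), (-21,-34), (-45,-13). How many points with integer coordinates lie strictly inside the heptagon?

3777

By the shoelace formula, twice the signed area is |((-45)·40 − (-31)·(-5)) + ((-31)·31 − 27·40) + (27·(-28) − 13·31) + (13·(-23) − 3·(-28)) + (3·(-34) − (-21)·(-23)) + ((-21)·(-13) − (-45)·(-34)) + ((-45)·(-5) − (-45)·(-13))| = 7572, so the area is 3786.
Along each edge there are gcd(|Δx|,|Δy|)+1 lattice points, so counting each shared vertex once the boundary has gcd(14,45) + gcd(58,9) + gcd(14,59) + gcd(10,5) + gcd(24,11) + gcd(24,21) + gcd(0,8) = 1+1+1+5+1+3+8 = 20.
By Pick's theorem A = I + B/2 − 1, so I = 3786 − 20/2 + 1 = 3777.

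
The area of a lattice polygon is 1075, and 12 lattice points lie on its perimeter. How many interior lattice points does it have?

From Pick's theorem, I = A − B/2 + 1 = 1075 − 12/2 + 1 = 1070.

1070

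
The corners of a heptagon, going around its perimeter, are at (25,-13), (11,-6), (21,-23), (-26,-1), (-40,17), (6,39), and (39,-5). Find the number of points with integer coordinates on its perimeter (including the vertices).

The number of boundary lattice points is Σ gcd(|Δx|,|Δy|) = gcd(14,7) + gcd(10,17) + gcd(47,22) + gcd(14,18) + gcd(46,22) + gcd(33,44) + gcd(14,8) = 7+1+1+2+2+11+2 = 26.

26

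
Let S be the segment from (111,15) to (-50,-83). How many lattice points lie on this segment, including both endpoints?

The number of lattice points on a segment between lattice points is gcd(|Δx|,|Δy|) + 1 = gcd(161,98) + 1 = 7 + 1 = 8.

8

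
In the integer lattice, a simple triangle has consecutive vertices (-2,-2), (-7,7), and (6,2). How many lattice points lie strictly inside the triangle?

By the shoelace formula, twice the signed area is |((-2)·7 − (-7)·(-2)) + ((-7)·2 − 6·7) + (6·(-2) − (-2)·2)| = 92, so the area is 46.
The number of boundary lattice points is Σ gcd(|Δx|,|Δy|) = gcd(5,9) + gcd(13,5) + gcd(8,4) = 1+1+4 = 6.
By Pick's theorem A = I + B/2 − 1, so I = 46 − 6/2 + 1 = 44.

44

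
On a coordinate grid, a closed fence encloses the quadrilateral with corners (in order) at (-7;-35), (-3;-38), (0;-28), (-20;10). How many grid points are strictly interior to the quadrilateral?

226

By the shoelace formula, twice the signed area is |[(-7)·(-38) − (-3)·(-35)] + [(-3)·(-28) − 0·(-38)] + [0·10 − (-20)·(-28)] + [(-20)·(-35) − (-7)·10]| = 455, so the area is 227.5.
Summing gcd(|Δx|,|Δy|) over the edges gives the boundary count: gcd(4,3) + gcd(3,10) + gcd(20,38) + gcd(13,45) = 1+1+2+1 = 5.
By Pick's theorem A = I + B/2 − 1, so I = 227.5 − 5/2 + 1 = 226.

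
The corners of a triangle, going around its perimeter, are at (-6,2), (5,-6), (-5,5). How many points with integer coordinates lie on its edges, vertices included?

Along each edge there are gcd(|Δx|,|Δy|)+1 lattice points, so counting each shared vertex once the boundary has gcd(11,8) + gcd(10,11) + gcd(1,3) = 1+1+1 = 3.

3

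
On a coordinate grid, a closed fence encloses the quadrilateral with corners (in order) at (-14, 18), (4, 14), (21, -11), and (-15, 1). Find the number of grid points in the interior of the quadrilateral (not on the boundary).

496

By the shoelace formula, twice the signed area is |[(-14)·14 − 4·18] + [4·(-11) − 21·14] + [21·1 − (-15)·(-11)] + [(-15)·18 − (-14)·1]| = 1006, so the area is 503.
Summing gcd(|Δx|,|Δy|) over the edges gives the boundary count: gcd(18,4) + gcd(17,25) + gcd(36,12) + gcd(1,17) = 2+1+12+1 = 16.
Pick's theorem gives I = A − B/2 + 1 = 503 − 16/2 + 1 = 496.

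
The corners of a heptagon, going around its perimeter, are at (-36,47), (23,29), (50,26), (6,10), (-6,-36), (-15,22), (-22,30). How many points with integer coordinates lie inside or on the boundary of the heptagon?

By the shoelace formula, twice the signed area is |((-36)·29 − 23·47) + (23·26 − 50·29) + (50·10 − 6·26) + (6·(-36) − (-6)·10) + ((-6)·22 − (-15)·(-36)) + ((-15)·30 − (-22)·22) + ((-22)·47 − (-36)·30)| = 3381, so the area is 3381/2.
Summing gcd(|Δx|,|Δy|) over the edges gives the boundary count: gcd(59,18) + gcd(27,3) + gcd(44,16) + gcd(12,46) + gcd(9,58) + gcd(7,8) + gcd(14,17) = 1+3+4+2+1+1+1 = 13.
Pick's theorem gives I = A − B/2 + 1 = 3381/2 − 13/2 + 1 = 1685, so the closed region contains I + B = 1685 + 13 = 1698 lattice points.

1698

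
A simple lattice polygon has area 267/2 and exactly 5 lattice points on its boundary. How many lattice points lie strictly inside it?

132

From Pick's theorem, I = A − B/2 + 1 = 267/2 − 5/2 + 1 = 132.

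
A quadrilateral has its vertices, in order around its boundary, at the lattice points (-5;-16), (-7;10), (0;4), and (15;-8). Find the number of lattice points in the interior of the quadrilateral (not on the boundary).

261

Using the shoelace formula, 2A = |((-5)·10 − (-7)·(-16)) + ((-7)·4 − 0·10) + (0·(-8) − 15·4) + (15·(-16) − (-5)·(-8))| = 530, so the area is 265.
Along each edge there are gcd(|Δx|,|Δy|)+1 lattice points, so counting each shared vertex once the boundary has gcd(2,26) + gcd(7,6) + gcd(15,12) + gcd(20,8) = 2+1+3+4 = 10.
By Pick's theorem A = I + B/2 − 1, so I = 265 − 10/2 + 1 = 261.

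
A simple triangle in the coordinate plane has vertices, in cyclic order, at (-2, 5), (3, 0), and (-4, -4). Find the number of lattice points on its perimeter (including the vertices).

7

Summing gcd(|Δx|,|Δy|) over the edges gives the boundary count: gcd(5,5) + gcd(7,4) + gcd(2,9) = 5+1+1 = 7.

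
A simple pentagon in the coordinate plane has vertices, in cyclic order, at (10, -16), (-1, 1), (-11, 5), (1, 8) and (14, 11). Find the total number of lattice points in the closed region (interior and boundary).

269

The shoelace formula gives twice the area as |(10·1 − (-1)·(-16)) + ((-1)·5 − (-11)·1) + ((-11)·8 − 1·5) + (1·11 − 14·8) + (14·(-16) − 10·11)| = 528, so the area is 264.
Along each edge there are gcd(|Δx|,|Δy|)+1 lattice points, so counting each shared vertex once the boundary has gcd(11,17) + gcd(10,4) + gcd(12,3) + gcd(13,3) + gcd(4,27) = 1+2+3+1+1 = 8.
Pick's theorem gives I = A − B/2 + 1 = 264 − 8/2 + 1 = 261, so the closed region contains I + B = 261 + 8 = 269 lattice points.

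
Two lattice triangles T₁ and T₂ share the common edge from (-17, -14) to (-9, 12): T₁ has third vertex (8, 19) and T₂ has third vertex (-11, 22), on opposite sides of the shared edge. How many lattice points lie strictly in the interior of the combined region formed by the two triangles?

The union is the simple quadrilateral with vertices (-17, -14), (8, 19), (-9, 12), (-11, 22) in order.
By the shoelace formula, twice the signed area is |[(-17)·19 − 8·(-14)] + [8·12 − (-9)·19] + [(-9)·22 − (-11)·12] + [(-11)·(-14) − (-17)·22]| = 518, so the area is 259.
Summing gcd(|Δx|,|Δy|) over the edges gives the boundary count: gcd(25,33) + gcd(17,7) + gcd(2,10) + gcd(6,36) = 1+1+2+6 = 10.
By Pick's theorem I = A − B/2 + 1 = 259 − 10/2 + 1 = 255.

255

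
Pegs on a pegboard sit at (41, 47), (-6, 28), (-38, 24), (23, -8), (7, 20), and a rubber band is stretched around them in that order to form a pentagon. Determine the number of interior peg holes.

1059

The shoelace formula gives twice the area as |(41·28 − (-6)·47) + ((-6)·24 − (-38)·28) + ((-38)·(-8) − 23·24) + (23·20 − 7·(-8)) + (7·47 − 41·20)| = 2127, so the area is 1063.5.
Along each edge there are gcd(|Δx|,|Δy|)+1 lattice points, so counting each shared vertex once the boundary has gcd(47,19) + gcd(32,4) + gcd(61,32) + gcd(16,28) + gcd(34,27) = 1+4+1+4+1 = 11.
Pick's theorem gives I = A − B/2 + 1 = 1063.5 − 11/2 + 1 = 1059.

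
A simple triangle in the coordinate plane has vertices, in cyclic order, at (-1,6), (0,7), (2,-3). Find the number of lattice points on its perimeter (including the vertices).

The number of boundary lattice points is Σ gcd(|Δx|,|Δy|) = gcd(1,1) + gcd(2,10) + gcd(3,9) = 1+2+3 = 6.

6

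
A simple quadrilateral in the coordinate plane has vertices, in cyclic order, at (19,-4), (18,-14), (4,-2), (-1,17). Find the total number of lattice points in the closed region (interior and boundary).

217

The shoelace formula gives twice the area as |[19·(-14) − 18·(-4)] + [18·(-2) − 4·(-14)] + [4·17 − (-1)·(-2)] + [(-1)·(-4) − 19·17]| = 427, so the area is 427/2.
Summing gcd(|Δx|,|Δy|) over the edges gives the boundary count: gcd(1,10) + gcd(14,12) + gcd(5,19) + gcd(20,21) = 1+2+1+1 = 5.
Pick's theorem gives I = A − B/2 + 1 = 427/2 − 5/2 + 1 = 212, so the closed region contains I + B = 212 + 5 = 217 lattice points.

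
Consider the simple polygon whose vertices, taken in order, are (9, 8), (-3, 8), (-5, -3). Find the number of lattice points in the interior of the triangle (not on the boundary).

By the shoelace formula, twice the signed area is |(9·8 − (-3)·8) + ((-3)·(-3) − (-5)·8) + ((-5)·8 − 9·(-3))| = 132, so the area is 66.
Summing gcd(|Δx|,|Δy|) over the edges gives the boundary count: gcd(12,0) + gcd(2,11) + gcd(14,11) = 12+1+1 = 14.
Pick's theorem gives I = A − B/2 + 1 = 66 − 14/2 + 1 = 60.

60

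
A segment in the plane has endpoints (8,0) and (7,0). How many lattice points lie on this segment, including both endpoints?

The number of lattice points on a segment between lattice points is gcd(|Δx|,|Δy|) + 1 = gcd(1,0) + 1 = 1 + 1 = 2.

2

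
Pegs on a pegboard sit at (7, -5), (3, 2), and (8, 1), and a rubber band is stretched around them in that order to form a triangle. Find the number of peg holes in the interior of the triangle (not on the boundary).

The shoelace formula gives twice the area as |(7·2 − 3·(-5)) + (3·1 − 8·2) + (8·(-5) − 7·1)| = 31, so the area is 31/2.
Along each edge there are gcd(|Δx|,|Δy|)+1 lattice points, so counting each shared vertex once the boundary has gcd(4,7) + gcd(5,1) + gcd(1,6) = 1+1+1 = 3.
By Pick's theorem A = I + B/2 − 1, so I = 31/2 − 3/2 + 1 = 15.

15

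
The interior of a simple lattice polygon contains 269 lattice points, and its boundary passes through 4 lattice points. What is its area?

270

Pick's theorem states A = I + B/2 − 1, so A = 269 + 4/2 − 1 = 270.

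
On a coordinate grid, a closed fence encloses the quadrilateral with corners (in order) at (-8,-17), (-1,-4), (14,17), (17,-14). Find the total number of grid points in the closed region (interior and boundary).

420

The shoelace formula gives twice the area as |[(-8)·(-4) − (-1)·(-17)] + [(-1)·17 − 14·(-4)] + [14·(-14) − 17·17] + [17·(-17) − (-8)·(-14)]| = 832, so the area is 416.
Along each edge there are gcd(|Δx|,|Δy|)+1 lattice points, so counting each shared vertex once the boundary has gcd(7,13) + gcd(15,21) + gcd(3,31) + gcd(25,3) = 1+3+1+1 = 6.
Pick's theorem gives I = A − B/2 + 1 = 416 − 6/2 + 1 = 414, so the closed region contains I + B = 414 + 6 = 420 lattice points.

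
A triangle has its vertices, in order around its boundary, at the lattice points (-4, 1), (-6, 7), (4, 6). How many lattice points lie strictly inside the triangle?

By the shoelace formula, twice the signed area is |((-4)·7 − (-6)·1) + ((-6)·6 − 4·7) + (4·1 − (-4)·6)| = 58, so the area is 29.
Summing gcd(|Δx|,|Δy|) over the edges gives the boundary count: gcd(2,6) + gcd(10,1) + gcd(8,5) = 2+1+1 = 4.
Pick's theorem gives I = A − B/2 + 1 = 29 − 4/2 + 1 = 28.

28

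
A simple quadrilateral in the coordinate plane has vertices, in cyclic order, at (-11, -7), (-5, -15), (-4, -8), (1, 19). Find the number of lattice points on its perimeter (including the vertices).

The number of boundary lattice points is Σ gcd(|Δx|,|Δy|) = gcd(6,8) + gcd(1,7) + gcd(5,27) + gcd(12,26) = 2+1+1+2 = 6.

6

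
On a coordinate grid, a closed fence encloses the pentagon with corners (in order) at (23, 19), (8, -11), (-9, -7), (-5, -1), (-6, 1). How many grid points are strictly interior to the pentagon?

By the shoelace formula, twice the signed area is |[23·(-11) − 8·19] + [8·(-7) − (-9)·(-11)] + [(-9)·(-1) − (-5)·(-7)] + [(-5)·1 − (-6)·(-1)] + [(-6)·19 − 23·1]| = 734, so the area is 367.
Summing gcd(|Δx|,|Δy|) over the edges gives the boundary count: gcd(15,30) + gcd(17,4) + gcd(4,6) + gcd(1,2) + gcd(29,18) = 15+1+2+1+1 = 20.
Pick's theorem gives I = A − B/2 + 1 = 367 − 20/2 + 1 = 358.

358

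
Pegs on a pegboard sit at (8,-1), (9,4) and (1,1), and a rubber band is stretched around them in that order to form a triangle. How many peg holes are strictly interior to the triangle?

Using the shoelace formula, 2A = |[8·4 − 9·(-1)] + [9·1 − 1·4] + [1·(-1) − 8·1]| = 37, so the area is 18.5.
Along each edge there are gcd(|Δx|,|Δy|)+1 lattice points, so counting each shared vertex once the boundary has gcd(1,5) + gcd(8,3) + gcd(7,2) = 1+1+1 = 3.
Pick's theorem gives I = A − B/2 + 1 = 18.5 − 3/2 + 1 = 18.

18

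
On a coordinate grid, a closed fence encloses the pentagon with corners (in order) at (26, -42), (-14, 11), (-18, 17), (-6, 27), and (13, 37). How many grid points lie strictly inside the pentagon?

1401

Using the shoelace formula, 2A = |(26·11 − (-14)·(-42)) + ((-14)·17 − (-18)·11) + ((-18)·27 − (-6)·17) + ((-6)·37 − 13·27) + (13·(-42) − 26·37)| = 2807, so the area is 2807/2.
The number of boundary lattice points is Σ gcd(|Δx|,|Δy|) = gcd(40,53) + gcd(4,6) + gcd(12,10) + gcd(19,10) + gcd(13,79) = 1+2+2+1+1 = 7.
By Pick's theorem A = I + B/2 − 1, so I = 2807/2 − 7/2 + 1 = 1401.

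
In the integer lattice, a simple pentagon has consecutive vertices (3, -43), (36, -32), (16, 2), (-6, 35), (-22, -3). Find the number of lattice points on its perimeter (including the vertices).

Summing gcd(|Δx|,|Δy|) over the edges gives the boundary count: gcd(33,11) + gcd(20,34) + gcd(22,33) + gcd(16,38) + gcd(25,40) = 11+2+11+2+5 = 31.

31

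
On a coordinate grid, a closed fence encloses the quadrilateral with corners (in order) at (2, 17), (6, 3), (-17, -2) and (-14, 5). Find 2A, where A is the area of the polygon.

The shoelace formula gives twice the area as |[2·3 − 6·17] + [6·(-2) − (-17)·3] + [(-17)·5 − (-14)·(-2)] + [(-14)·17 − 2·5]| = 418, so the area is 209.

418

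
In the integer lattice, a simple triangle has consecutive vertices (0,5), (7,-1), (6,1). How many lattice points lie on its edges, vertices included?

Along each edge there are gcd(|Δx|,|Δy|)+1 lattice points, so counting each shared vertex once the boundary has gcd(7,6) + gcd(1,2) + gcd(6,4) = 1+1+2 = 4.

4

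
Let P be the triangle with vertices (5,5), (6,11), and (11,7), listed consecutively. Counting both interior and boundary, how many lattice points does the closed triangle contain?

The shoelace formula gives twice the area as |[5·11 − 6·5] + [6·7 − 11·11] + [11·5 − 5·7]| = 34, so the area is 17.
Summing gcd(|Δx|,|Δy|) over the edges gives the boundary count: gcd(1,6) + gcd(5,4) + gcd(6,2) = 1+1+2 = 4.
Pick's theorem gives I = A − B/2 + 1 = 17 − 4/2 + 1 = 16, so the closed region contains I + B = 16 + 4 = 20 lattice points.

20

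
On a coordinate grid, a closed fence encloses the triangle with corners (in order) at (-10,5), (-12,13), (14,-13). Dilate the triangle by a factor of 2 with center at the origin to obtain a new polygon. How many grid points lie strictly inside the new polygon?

279

The shoelace formula gives twice the area as |[(-10)·13 − (-12)·5] + [(-12)·(-13) − 14·13] + [14·5 − (-10)·(-13)]| = 156, so the area is 78.
The number of boundary lattice points is Σ gcd(|Δx|,|Δy|) = gcd(2,8) + gcd(26,26) + gcd(24,18) = 2+26+6 = 34.
Scaling by 2 multiplies the area by 2² = 4 (so the new area is 312) and multiplies the boundary lattice-point count by 2, giving 68.
By Pick's theorem, the interior count of the dilated polygon is 312 − 68/2 + 1 = 279.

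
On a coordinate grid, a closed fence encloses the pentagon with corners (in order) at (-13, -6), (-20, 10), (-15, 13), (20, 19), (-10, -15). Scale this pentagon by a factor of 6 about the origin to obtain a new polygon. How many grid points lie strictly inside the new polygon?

The shoelace formula gives twice the area as |((-13)·10 − (-20)·(-6)) + ((-20)·13 − (-15)·10) + ((-15)·19 − 20·13) + (20·(-15) − (-10)·19) + ((-10)·(-6) − (-13)·(-15))| = 1150, so the area is 575.
Along each edge there are gcd(|Δx|,|Δy|)+1 lattice points, so counting each shared vertex once the boundary has gcd(7,16) + gcd(5,3) + gcd(35,6) + gcd(30,34) + gcd(3,9) = 1+1+1+2+3 = 8.
Scaling by 6 multiplies the area by 6² = 36 (so the new area is 20700) and multiplies the boundary lattice-point count by 6, giving 48.
By Pick's theorem, the interior count of the dilated polygon is 20700 − 48/2 + 1 = 20677.

20677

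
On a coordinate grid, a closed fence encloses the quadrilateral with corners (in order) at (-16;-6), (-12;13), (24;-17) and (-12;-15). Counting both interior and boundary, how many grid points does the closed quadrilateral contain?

By the shoelace formula, twice the signed area is |((-16)·13 − (-12)·(-6)) + ((-12)·(-17) − 24·13) + (24·(-15) − (-12)·(-17)) + ((-12)·(-6) − (-16)·(-15))| = 1120, so the area is 560.
Summing gcd(|Δx|,|Δy|) over the edges gives the boundary count: gcd(4,19) + gcd(36,30) + gcd(36,2) + gcd(4,9) = 1+6+2+1 = 10.
Pick's theorem gives I = A − B/2 + 1 = 560 − 10/2 + 1 = 556, so the closed region contains I + B = 556 + 10 = 566 lattice points.

566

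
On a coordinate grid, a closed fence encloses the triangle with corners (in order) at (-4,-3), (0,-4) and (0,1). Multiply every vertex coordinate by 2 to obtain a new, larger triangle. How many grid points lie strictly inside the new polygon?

31

The shoelace formula gives twice the area as |((-4)·(-4) − 0·(-3)) + (0·1 − 0·(-4)) + (0·(-3) − (-4)·1)| = 20, so the area is 10.
Summing gcd(|Δx|,|Δy|) over the edges gives the boundary count: gcd(4,1) + gcd(0,5) + gcd(4,4) = 1+5+4 = 10.
Scaling by 2 multiplies the area by 2² = 4 (so the new area is 40) and multiplies the boundary lattice-point count by 2, giving 20.
By Pick's theorem, the interior count of the dilated polygon is 40 − 20/2 + 1 = 31.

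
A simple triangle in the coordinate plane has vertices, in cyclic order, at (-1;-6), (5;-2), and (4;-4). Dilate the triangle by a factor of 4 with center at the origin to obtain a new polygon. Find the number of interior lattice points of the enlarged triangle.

57

Using the shoelace formula, 2A = |((-1)·(-2) − 5·(-6)) + (5·(-4) − 4·(-2)) + (4·(-6) − (-1)·(-4))| = 8, so the area is 4.
Along each edge there are gcd(|Δx|,|Δy|)+1 lattice points, so counting each shared vertex once the boundary has gcd(6,4) + gcd(1,2) + gcd(5,2) = 2+1+1 = 4.
Scaling by 4 multiplies the area by 4² = 16 (so the new area is 64) and multiplies the boundary lattice-point count by 4, giving 16.
By Pick's theorem, the interior count of the dilated polygon is 64 − 16/2 + 1 = 57.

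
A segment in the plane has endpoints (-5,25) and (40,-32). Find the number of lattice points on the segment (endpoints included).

The number of lattice points on a segment between lattice points is gcd(|Δx|,|Δy|) + 1 = gcd(45,57) + 1 = 3 + 1 = 4.

4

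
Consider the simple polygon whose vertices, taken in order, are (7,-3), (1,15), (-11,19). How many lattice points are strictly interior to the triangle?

91

The shoelace formula gives twice the area as |(7·15 − 1·(-3)) + (1·19 − (-11)·15) + ((-11)·(-3) − 7·19)| = 192, so the area is 96.
The number of boundary lattice points is Σ gcd(|Δx|,|Δy|) = gcd(6,18) + gcd(12,4) + gcd(18,22) = 6+4+2 = 12.
By Pick's theorem A = I + B/2 − 1, so I = 96 − 12/2 + 1 = 91.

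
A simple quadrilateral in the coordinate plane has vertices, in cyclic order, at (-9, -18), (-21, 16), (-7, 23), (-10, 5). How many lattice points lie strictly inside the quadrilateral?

By the shoelace formula, twice the signed area is |[(-9)·16 − (-21)·(-18)] + [(-21)·23 − (-7)·16] + [(-7)·5 − (-10)·23] + [(-10)·(-18) − (-9)·5]| = 473, so the area is 236.5.
Summing gcd(|Δx|,|Δy|) over the edges gives the boundary count: gcd(12,34) + gcd(14,7) + gcd(3,18) + gcd(1,23) = 2+7+3+1 = 13.
Pick's theorem gives I = A − B/2 + 1 = 236.5 − 13/2 + 1 = 231.

231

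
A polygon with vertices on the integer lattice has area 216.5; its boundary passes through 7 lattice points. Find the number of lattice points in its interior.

214

From Pick's theorem, I = A − B/2 + 1 = 216.5 − 7/2 + 1 = 214.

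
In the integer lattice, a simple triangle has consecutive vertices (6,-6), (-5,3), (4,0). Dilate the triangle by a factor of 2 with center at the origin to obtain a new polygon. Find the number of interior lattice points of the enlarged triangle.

Using the shoelace formula, 2A = |[6·3 − (-5)·(-6)] + [(-5)·0 − 4·3] + [4·(-6) − 6·0]| = 48, so the area is 24.
The number of boundary lattice points is Σ gcd(|Δx|,|Δy|) = gcd(11,9) + gcd(9,3) + gcd(2,6) = 1+3+2 = 6.
Scaling by 2 multiplies the area by 2² = 4 (so the new area is 96) and multiplies the boundary lattice-point count by 2, giving 12.
By Pick's theorem, the interior count of the dilated polygon is 96 − 12/2 + 1 = 91.

91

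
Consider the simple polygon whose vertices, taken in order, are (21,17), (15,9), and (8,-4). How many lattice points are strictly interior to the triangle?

10

The shoelace formula gives twice the area as |[21·9 − 15·17] + [15·(-4) − 8·9] + [8·17 − 21·(-4)]| = 22, so the area is 11.
Summing gcd(|Δx|,|Δy|) over the edges gives the boundary count: gcd(6,8) + gcd(7,13) + gcd(13,21) = 2+1+1 = 4.
Pick's theorem gives I = A − B/2 + 1 = 11 − 4/2 + 1 = 10.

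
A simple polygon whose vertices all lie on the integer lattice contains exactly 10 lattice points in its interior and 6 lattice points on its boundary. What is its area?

Pick's theorem states A = I + B/2 − 1, so A = 10 + 6/2 − 1 = 12.

12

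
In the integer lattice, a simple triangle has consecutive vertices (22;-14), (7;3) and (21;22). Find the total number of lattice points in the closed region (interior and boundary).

By the shoelace formula, twice the signed area is |[22·3 − 7·(-14)] + [7·22 − 21·3] + [21·(-14) − 22·22]| = 523, so the area is 523/2.
Summing gcd(|Δx|,|Δy|) over the edges gives the boundary count: gcd(15,17) + gcd(14,19) + gcd(1,36) = 1+1+1 = 3.
Pick's theorem gives I = A − B/2 + 1 = 523/2 − 3/2 + 1 = 261, so the closed region contains I + B = 261 + 3 = 264 lattice points.

264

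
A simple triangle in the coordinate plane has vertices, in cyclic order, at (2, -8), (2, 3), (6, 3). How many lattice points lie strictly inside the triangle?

Using the shoelace formula, 2A = |(2·3 − 2·(-8)) + (2·3 − 6·3) + (6·(-8) − 2·3)| = 44, so the area is 22.
Summing gcd(|Δx|,|Δy|) over the edges gives the boundary count: gcd(0,11) + gcd(4,0) + gcd(4,11) = 11+4+1 = 16.
Pick's theorem gives I = A − B/2 + 1 = 22 − 16/2 + 1 = 15.

15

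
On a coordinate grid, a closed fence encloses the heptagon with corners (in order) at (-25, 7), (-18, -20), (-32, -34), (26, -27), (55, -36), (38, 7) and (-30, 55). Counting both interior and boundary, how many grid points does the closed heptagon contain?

Using the shoelace formula, 2A = |[(-25)·(-20) − (-18)·7] + [(-18)·(-34) − (-32)·(-20)] + [(-32)·(-27) − 26·(-34)] + [26·(-36) − 55·(-27)] + [55·7 − 38·(-36)] + [38·55 − (-30)·7] + [(-30)·7 − (-25)·55]| = 8113, so the area is 8113/2.
The number of boundary lattice points is Σ gcd(|Δx|,|Δy|) = gcd(7,27) + gcd(14,14) + gcd(58,7) + gcd(29,9) + gcd(17,43) + gcd(68,48) + gcd(5,48) = 1+14+1+1+1+4+1 = 23.
Pick's theorem gives I = A − B/2 + 1 = 8113/2 − 23/2 + 1 = 4046, so the closed region contains I + B = 4046 + 23 = 4069 lattice points.

4069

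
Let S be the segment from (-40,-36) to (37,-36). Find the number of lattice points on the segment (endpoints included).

The number of lattice points on a segment between lattice points is gcd(|Δx|,|Δy|) + 1 = gcd(77,0) + 1 = 77 + 1 = 78.

78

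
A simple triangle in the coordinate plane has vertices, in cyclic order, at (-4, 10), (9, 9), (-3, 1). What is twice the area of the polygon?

The shoelace formula gives twice the area as |[(-4)·9 − 9·10] + [9·1 − (-3)·9] + [(-3)·10 − (-4)·1]| = 116, so the area is 58.

116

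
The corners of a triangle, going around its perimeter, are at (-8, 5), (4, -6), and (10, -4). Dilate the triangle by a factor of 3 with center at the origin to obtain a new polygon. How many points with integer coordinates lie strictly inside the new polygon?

By the shoelace formula, twice the signed area is |((-8)·(-6) − 4·5) + (4·(-4) − 10·(-6)) + (10·5 − (-8)·(-4))| = 90, so the area is 45.
Along each edge there are gcd(|Δx|,|Δy|)+1 lattice points, so counting each shared vertex once the boundary has gcd(12,11) + gcd(6,2) + gcd(18,9) = 1+2+9 = 12.
Scaling by 3 multiplies the area by 3² = 9 (so the new area is 405) and multiplies the boundary lattice-point count by 3, giving 36.
By Pick's theorem, the interior count of the dilated polygon is 405 − 36/2 + 1 = 388.

388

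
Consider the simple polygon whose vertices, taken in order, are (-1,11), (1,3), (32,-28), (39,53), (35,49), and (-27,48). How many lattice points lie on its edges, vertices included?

Along each edge there are gcd(|Δx|,|Δy|)+1 lattice points, so counting each shared vertex once the boundary has gcd(2,8) + gcd(31,31) + gcd(7,81) + gcd(4,4) + gcd(62,1) + gcd(26,37) = 2+31+1+4+1+1 = 40.

40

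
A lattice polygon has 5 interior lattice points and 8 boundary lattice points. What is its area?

8

By Pick's theorem, A = I + B/2 − 1 = 5 + 8/2 − 1 = 8.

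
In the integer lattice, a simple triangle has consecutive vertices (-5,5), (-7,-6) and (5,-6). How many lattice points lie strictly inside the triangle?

The shoelace formula gives twice the area as |((-5)·(-6) − (-7)·5) + ((-7)·(-6) − 5·(-6)) + (5·5 − (-5)·(-6))| = 132, so the area is 66.
Along each edge there are gcd(|Δx|,|Δy|)+1 lattice points, so counting each shared vertex once the boundary has gcd(2,11) + gcd(12,0) + gcd(10,11) = 1+12+1 = 14.
Pick's theorem gives I = A − B/2 + 1 = 66 − 14/2 + 1 = 60.

60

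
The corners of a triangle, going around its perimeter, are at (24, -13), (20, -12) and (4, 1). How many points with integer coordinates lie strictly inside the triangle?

The shoelace formula gives twice the area as |[24·(-12) − 20·(-13)] + [20·1 − 4·(-12)] + [4·(-13) − 24·1]| = 36, so the area is 18.
The number of boundary lattice points is Σ gcd(|Δx|,|Δy|) = gcd(4,1) + gcd(16,13) + gcd(20,14) = 1+1+2 = 4.
By Pick's theorem A = I + B/2 − 1, so I = 18 − 4/2 + 1 = 17.

17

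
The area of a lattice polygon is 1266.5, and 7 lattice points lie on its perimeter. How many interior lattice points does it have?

1264

Pick's theorem A = I + B/2 − 1 rearranges to I = A − B/2 + 1 = 1266.5 − 7/2 + 1 = 1264.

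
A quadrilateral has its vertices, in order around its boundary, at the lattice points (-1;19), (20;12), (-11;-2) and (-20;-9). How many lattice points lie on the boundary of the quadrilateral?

10

The number of boundary lattice points is Σ gcd(|Δx|,|Δy|) = gcd(21,7) + gcd(31,14) + gcd(9,7) + gcd(19,28) = 7+1+1+1 = 10.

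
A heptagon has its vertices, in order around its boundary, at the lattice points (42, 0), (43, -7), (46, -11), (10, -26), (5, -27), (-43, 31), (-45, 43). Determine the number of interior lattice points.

By the shoelace formula, twice the signed area is |(42·(-7) − 43·0) + (43·(-11) − 46·(-7)) + (46·(-26) − 10·(-11)) + (10·(-27) − 5·(-26)) + (5·31 − (-43)·(-27)) + ((-43)·43 − (-45)·31) + ((-45)·0 − 42·43)| = 4937, so the area is 2468.5.
Along each edge there are gcd(|Δx|,|Δy|)+1 lattice points, so counting each shared vertex once the boundary has gcd(1,7) + gcd(3,4) + gcd(36,15) + gcd(5,1) + gcd(48,58) + gcd(2,12) + gcd(87,43) = 1+1+3+1+2+2+1 = 11.
By Pick's theorem A = I + B/2 − 1, so I = 2468.5 − 11/2 + 1 = 2464.

2464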